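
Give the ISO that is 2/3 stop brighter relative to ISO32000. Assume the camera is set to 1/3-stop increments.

ISO 51200

ISO: 32000 → 40000 → 51200 — 2/3 stop higher (brighter).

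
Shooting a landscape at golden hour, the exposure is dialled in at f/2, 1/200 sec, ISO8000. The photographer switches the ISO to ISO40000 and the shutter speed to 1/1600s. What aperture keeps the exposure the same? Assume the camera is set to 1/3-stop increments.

ISO: 8000 → 10000 → 12800 → 16000 → 20000 → 25600 → 32000 → 40000 — 2 1/3 stops higher (brighter).
Shutter speed: 1/200 → 1/250 → 1/320 → 1/400 → 1/500 → 1/640 → 1/800 → 1/1000 → 1/1250 → 1/1600 — 3 stops shorter (darker).
Net change so far: 2/3 stop darker. Offset with the aperture: f/2 → f/1.8 → f/1.6.

f/1.6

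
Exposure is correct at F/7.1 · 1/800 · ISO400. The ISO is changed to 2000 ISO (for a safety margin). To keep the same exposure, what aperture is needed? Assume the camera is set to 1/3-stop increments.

f/16

ISO: 400 → 500 → 640 → 800 → 1000 → 1250 → 1600 → 2000 — 2 1/3 stops raised (brighter).
Need 2 1/3 stops darker from the aperture: f/7.1 → f/8 → f/9 → f/10 → f/11 → f/13 → f/14 → f/16.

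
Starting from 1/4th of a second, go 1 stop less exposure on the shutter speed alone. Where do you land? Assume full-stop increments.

1/8s

Shutter speed: 1/4 → 1/8 — 1 stop faster (darker).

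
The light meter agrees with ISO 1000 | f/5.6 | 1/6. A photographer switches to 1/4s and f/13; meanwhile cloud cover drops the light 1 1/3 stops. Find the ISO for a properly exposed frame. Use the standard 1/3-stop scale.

ISO 8000

Scene light: 1 1/3 stops darker.
Shutter speed: 1/6 → 1/5 → 1/4 — 2/3 stop longer (brighter).
Aperture: f/5.6 → f/6.3 → f/7.1 → f/8 → f/9 → f/10 → f/11 → f/13 — 2 1/3 stops narrower (darker).
Net so far: 3 stops darker. ISO: 1000 → 1250 → 1600 → 2000 → 2500 → 3200 → 4000 → 5000 → 6400 → 8000.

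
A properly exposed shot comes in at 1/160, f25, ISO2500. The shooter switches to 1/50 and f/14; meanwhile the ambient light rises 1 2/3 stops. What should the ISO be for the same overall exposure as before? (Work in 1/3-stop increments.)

Scene light: 1 2/3 stops brighter.
Shutter speed: 1/160 → 1/125 → 1/100 → 1/80 → 1/60 → 1/50 — 1 2/3 stops longer (brighter).
Aperture: f/25 → f/22 → f/20 → f/18 → f/16 → f/14 — 1 2/3 stops larger aperture (brighter).
Net so far: 5 stops brighter. ISO: 2500 → 2000 → 1600 → 1250 → 1000 → 800 → 640 → 500 → 400 → 320 → 250 → 200 → 160 → 125 → 100 → 80.

ISO 80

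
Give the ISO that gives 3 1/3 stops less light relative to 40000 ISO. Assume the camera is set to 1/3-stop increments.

ISO: 40000 → 32000 → 25600 → 20000 → 16000 → 12800 → 10000 → 8000 → 6400 → 5000 → 4000 — 3 1/3 stops dropped (darker).

ISO 4000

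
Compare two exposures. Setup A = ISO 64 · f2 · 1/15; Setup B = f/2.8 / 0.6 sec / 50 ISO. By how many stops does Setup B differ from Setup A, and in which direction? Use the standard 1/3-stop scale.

Aperture: f/2 → f/2.2 → f/2.5 → f/2.8 — 1 stop smaller aperture (darker).
Shutter speed: 1/15 → 1/13 → 1/10 → 1/8 → 1/6 → 1/5 → 1/4 → 0.3 → 0.4 → 0.5 → 0.6 — 3 1/3 stops slower (brighter).
ISO: 64 → 50 — 1/3 stop lower (darker).
Net: −1 +3 1/3 −1/3 = +2 stops.

2 stops brighter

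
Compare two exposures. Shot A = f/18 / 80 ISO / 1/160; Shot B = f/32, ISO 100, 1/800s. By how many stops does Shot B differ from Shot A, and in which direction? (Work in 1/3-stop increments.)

Aperture: f/18 → f/20 → f/22 → f/25 → f/29 → f/32 — 1 2/3 stops narrower (darker).
Shutter speed: 1/160 → 1/200 → 1/250 → 1/320 → 1/400 → 1/500 → 1/640 → 1/800 — 2 1/3 stops faster (darker).
ISO: 80 → 100 — 1/3 stop higher (brighter).
Net: −1 2/3 −2 1/3 +1/3 = −3 2/3 stops.

3 2/3 stops darker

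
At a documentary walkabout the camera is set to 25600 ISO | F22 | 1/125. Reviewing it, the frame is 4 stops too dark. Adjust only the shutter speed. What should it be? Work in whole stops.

Underexposed by 4 stops → need 4 stops brighter.
Shutter speed: 1/125 → 1/60 → 1/30 → 1/15 → 1/8.

1/8s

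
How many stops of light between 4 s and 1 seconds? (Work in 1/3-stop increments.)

4 → 3.2 → 2.5 → 2 → 1.6 → 1.3 → 1 — count the steps: 6 third-stops = 2 stops.

2 stops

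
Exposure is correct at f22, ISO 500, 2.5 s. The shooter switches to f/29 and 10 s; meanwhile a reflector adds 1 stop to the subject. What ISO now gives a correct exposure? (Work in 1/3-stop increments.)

Scene light: 1 stop brighter.
Aperture: f/22 → f/25 → f/29 — 2/3 stop smaller aperture (darker).
Shutter speed: 2.5 → 3.2 → 4 → 5 → 6 → 8 → 10 — 2 stops longer (brighter).
Net so far: 2 1/3 stops brighter. ISO: 500 → 400 → 320 → 250 → 200 → 160 → 125 → 100.

ISO 100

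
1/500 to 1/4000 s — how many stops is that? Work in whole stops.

1/500 → 1/1000 → 1/2000 → 1/4000 — count the steps: 3 stops.

3 stops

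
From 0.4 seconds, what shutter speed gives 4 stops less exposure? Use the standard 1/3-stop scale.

1/40s

Shutter speed: 0.4 → 0.3 → 1/4 → 1/5 → 1/6 → 1/8 → 1/10 → 1/13 → 1/15 → 1/20 → 1/25 → 1/30 → 1/40 — 4 stops faster (darker).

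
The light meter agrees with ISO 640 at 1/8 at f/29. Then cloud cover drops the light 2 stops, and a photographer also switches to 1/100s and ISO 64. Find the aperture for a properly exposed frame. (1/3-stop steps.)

f/1.2

Scene light: 2 stops darker.
Shutter speed: 1/8 → 1/10 → 1/13 → 1/15 → 1/20 → 1/25 → 1/30 → 1/40 → 1/50 → 1/60 → 1/80 → 1/100 — 3 2/3 stops shorter (darker).
ISO: 640 → 500 → 400 → 320 → 250 → 200 → 160 → 125 → 100 → 80 → 64 — 3 1/3 stops dropped (darker).
Net so far: 9 stops darker. Aperture: f/29 → f/25 → f/22 → f/20 → f/18 → f/16 → f/14 → f/13 → f/11 → f/10 → f/9 → f/8 → f/7.1 → f/6.3 → f/5.6 → f/5 → f/4.5 → f/4 → f/3.5 → f/3.2 → f/2.8 → f/2.5 → f/2.2 → f/2 → f/1.8 → f/1.6 → f/1.4 → f/1.2.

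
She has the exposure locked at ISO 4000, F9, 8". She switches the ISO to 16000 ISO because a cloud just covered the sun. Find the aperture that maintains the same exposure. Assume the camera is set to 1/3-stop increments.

f/18

ISO: 4000 → 5000 → 6400 → 8000 → 10000 → 12800 → 16000 — 2 stops higher (brighter).
Need 2 stops darker from the aperture: f/9 → f/10 → f/11 → f/13 → f/14 → f/16 → f/18.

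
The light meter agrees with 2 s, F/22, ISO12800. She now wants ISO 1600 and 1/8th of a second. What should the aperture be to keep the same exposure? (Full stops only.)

f/2

ISO: 12800 → 6400 → 3200 → 1600 — 3 stops lower (darker).
Shutter speed: 2 → 1 → 1/2 → 1/4 → 1/8 — 4 stops shorter (darker).
Net change so far: 7 stops darker. Offset with the aperture: f/22 → f/16 → f/11 → f/8 → f/5.6 → f/4 → f/2.8 → f/2.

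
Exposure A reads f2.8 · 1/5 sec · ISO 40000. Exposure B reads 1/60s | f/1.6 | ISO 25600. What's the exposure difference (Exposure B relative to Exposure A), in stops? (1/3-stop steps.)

Aperture: f/2.8 → f/2.5 → f/2.2 → f/2 → f/1.8 → f/1.6 — 1 2/3 stops wider (brighter).
Shutter speed: 1/5 → 1/6 → 1/8 → 1/10 → 1/13 → 1/15 → 1/20 → 1/25 → 1/30 → 1/40 → 1/50 → 1/60 — 3 2/3 stops faster (darker).
ISO: 40000 → 32000 → 25600 — 2/3 stop lower (darker).
Net: +1 2/3 −3 2/3 −2/3 = −2 2/3 stops.

2 2/3 stops darker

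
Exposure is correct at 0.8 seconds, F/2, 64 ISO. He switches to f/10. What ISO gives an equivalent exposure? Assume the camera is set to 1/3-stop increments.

ISO 1600

Aperture: f/2 → f/2.2 → f/2.5 → f/2.8 → f/3.2 → f/3.5 → f/4 → f/4.5 → f/5 → f/5.6 → f/6.3 → f/7.1 → f/8 → f/9 → f/10 — 4 2/3 stops smaller aperture (darker).
Need 4 2/3 stops brighter from the ISO: 64 → 80 → 100 → 125 → 160 → 200 → 250 → 320 → 400 → 500 → 640 → 800 → 1000 → 1250 → 1600.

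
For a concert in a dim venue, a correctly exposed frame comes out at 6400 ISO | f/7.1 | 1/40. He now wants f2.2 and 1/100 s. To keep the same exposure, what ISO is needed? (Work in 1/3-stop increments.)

ISO 1600

Aperture: f/7.1 → f/6.3 → f/5.6 → f/5 → f/4.5 → f/4 → f/3.5 → f/3.2 → f/2.8 → f/2.5 → f/2.2 — 3 1/3 stops larger aperture (brighter).
Shutter speed: 1/40 → 1/50 → 1/60 → 1/80 → 1/100 — 1 1/3 stops faster (darker).
Net change so far: 2 stops brighter. Offset with the ISO: 6400 → 5000 → 4000 → 3200 → 2500 → 2000 → 1600.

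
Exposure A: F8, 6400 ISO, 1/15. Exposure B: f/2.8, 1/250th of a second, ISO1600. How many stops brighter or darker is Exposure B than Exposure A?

3 stops darker

Aperture: f/8 → f/5.6 → f/4 → f/2.8 — 3 stops larger aperture (brighter).
Shutter speed: 1/15 → 1/30 → 1/60 → 1/125 → 1/250 — 4 stops faster (darker).
ISO: 6400 → 3200 → 1600 — 2 stops lower (darker).
Net: +3 −4 −2 = −3 stops.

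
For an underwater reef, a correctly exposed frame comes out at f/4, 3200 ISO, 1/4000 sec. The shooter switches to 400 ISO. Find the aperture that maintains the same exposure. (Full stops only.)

ISO: 3200 → 1600 → 800 → 400 — 3 stops dropped (darker).
Need 3 stops brighter from the aperture: f/4 → f/2.8 → f/2 → f/1.4.

f/1.4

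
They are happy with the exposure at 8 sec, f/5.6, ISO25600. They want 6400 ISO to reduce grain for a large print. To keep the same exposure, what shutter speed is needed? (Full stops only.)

30 s

ISO: 25600 → 12800 → 6400 — 2 stops lower (darker).
Need 2 stops brighter from the shutter speed: 8 → 15 → 30.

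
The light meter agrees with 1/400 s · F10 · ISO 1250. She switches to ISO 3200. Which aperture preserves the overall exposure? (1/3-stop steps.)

f/16

ISO: 1250 → 1600 → 2000 → 2500 → 3200 — 1 1/3 stops higher (brighter).
Need 1 1/3 stops darker from the aperture: f/10 → f/11 → f/13 → f/14 → f/16.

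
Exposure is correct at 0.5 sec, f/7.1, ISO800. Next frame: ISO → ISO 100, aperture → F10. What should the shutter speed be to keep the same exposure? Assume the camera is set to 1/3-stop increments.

ISO: 800 → 640 → 500 → 400 → 320 → 250 → 200 → 160 → 125 → 100 — 3 stops dropped (darker).
Aperture: f/7.1 → f/8 → f/9 → f/10 — 1 stop narrower (darker).
Net change so far: 4 stops darker. Offset with the shutter speed: 0.5 → 0.6 → 0.8 → 1 → 1.3 → 1.6 → 2 → 2.5 → 3.2 → 4 → 5 → 6 → 8.

8 s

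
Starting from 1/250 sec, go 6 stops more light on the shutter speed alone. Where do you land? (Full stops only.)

1/4s

Shutter speed: 1/250 → 1/125 → 1/60 → 1/30 → 1/15 → 1/8 → 1/4 — 6 stops longer (brighter).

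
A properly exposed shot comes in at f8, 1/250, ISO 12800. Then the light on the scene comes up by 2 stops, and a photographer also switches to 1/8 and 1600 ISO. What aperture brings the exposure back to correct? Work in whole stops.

Scene light: 2 stops brighter.
Shutter speed: 1/250 → 1/125 → 1/60 → 1/30 → 1/15 → 1/8 — 5 stops longer (brighter).
ISO: 12800 → 6400 → 3200 → 1600 — 3 stops lower (darker).
Net so far: 4 stops brighter. Aperture: f/8 → f/11 → f/16 → f/22 → f/32.

f/32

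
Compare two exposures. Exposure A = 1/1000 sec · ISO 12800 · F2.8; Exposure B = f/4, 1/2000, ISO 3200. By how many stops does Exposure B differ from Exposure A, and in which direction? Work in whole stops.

Aperture: f/2.8 → f/4 — 1 stop smaller aperture (darker).
Shutter speed: 1/1000 → 1/2000 — 1 stop faster (darker).
ISO: 12800 → 6400 → 3200 — 2 stops dropped (darker).
Net: −1 −1 −2 = −4 stops.

4 stops darker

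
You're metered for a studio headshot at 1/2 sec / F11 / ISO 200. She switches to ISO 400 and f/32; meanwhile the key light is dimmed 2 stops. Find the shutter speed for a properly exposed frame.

Scene light: 2 stops darker.
ISO: 200 → 400 — 1 stop higher (brighter).
Aperture: f/11 → f/16 → f/22 → f/32 — 3 stops smaller aperture (darker).
Net so far: 4 stops darker. Shutter speed: 1/2 → 1 → 2 → 4 → 8.

8 s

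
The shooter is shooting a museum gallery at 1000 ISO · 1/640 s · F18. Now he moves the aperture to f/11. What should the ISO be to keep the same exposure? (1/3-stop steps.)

Aperture: f/18 → f/16 → f/14 → f/13 → f/11 — 1 1/3 stops larger aperture (brighter).
Need 1 1/3 stops darker from the ISO: 1000 → 800 → 640 → 500 → 400.

ISO 400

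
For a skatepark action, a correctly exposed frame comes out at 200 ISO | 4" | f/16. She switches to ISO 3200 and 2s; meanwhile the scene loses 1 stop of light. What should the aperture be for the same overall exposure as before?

f/32

Scene light: 1 stop darker.
ISO: 200 → 400 → 800 → 1600 → 3200 — 4 stops raised (brighter).
Shutter speed: 4 → 2 — 1 stop shorter (darker).
Net so far: 2 stops brighter. Aperture: f/16 → f/22 → f/32.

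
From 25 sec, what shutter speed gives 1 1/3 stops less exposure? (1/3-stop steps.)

Shutter speed: 25 → 20 → 15 → 13 → 10 — 1 1/3 stops faster (darker).

10 s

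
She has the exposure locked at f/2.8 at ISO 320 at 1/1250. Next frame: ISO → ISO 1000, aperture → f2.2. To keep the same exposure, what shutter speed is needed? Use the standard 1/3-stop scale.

1/6400s

ISO: 320 → 400 → 500 → 640 → 800 → 1000 — 1 2/3 stops higher (brighter).
Aperture: f/2.8 → f/2.5 → f/2.2 — 2/3 stop wider (brighter).
Net change so far: 2 1/3 stops brighter. Offset with the shutter speed: 1/1250 → 1/1600 → 1/2000 → 1/2500 → 1/3200 → 1/4000 → 1/5000 → 1/6400.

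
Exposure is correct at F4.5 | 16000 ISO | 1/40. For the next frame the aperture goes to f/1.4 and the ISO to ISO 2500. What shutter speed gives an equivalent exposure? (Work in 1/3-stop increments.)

1/60s

Aperture: f/4.5 → f/4 → f/3.5 → f/3.2 → f/2.8 → f/2.5 → f/2.2 → f/2 → f/1.8 → f/1.6 → f/1.4 — 3 1/3 stops wider (brighter).
ISO: 16000 → 12800 → 10000 → 8000 → 6400 → 5000 → 4000 → 3200 → 2500 — 2 2/3 stops dropped (darker).
Net change so far: 2/3 stop brighter. Offset with the shutter speed: 1/40 → 1/50 → 1/60.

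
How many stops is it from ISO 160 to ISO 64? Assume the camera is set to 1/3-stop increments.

1 1/3 stops

160 → 125 → 100 → 80 → 64 — count the steps: 4 third-stops = 1 1/3 stops.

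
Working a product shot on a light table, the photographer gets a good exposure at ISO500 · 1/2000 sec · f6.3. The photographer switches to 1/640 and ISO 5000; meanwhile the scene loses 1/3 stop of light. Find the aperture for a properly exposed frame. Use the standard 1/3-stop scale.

f/32

Scene light: 1/3 stop darker.
Shutter speed: 1/2000 → 1/1600 → 1/1250 → 1/1000 → 1/800 → 1/640 — 1 2/3 stops slower (brighter).
ISO: 500 → 640 → 800 → 1000 → 1250 → 1600 → 2000 → 2500 → 3200 → 4000 → 5000 — 3 1/3 stops raised (brighter).
Net so far: 4 2/3 stops brighter. Aperture: f/6.3 → f/7.1 → f/8 → f/9 → f/10 → f/11 → f/13 → f/14 → f/16 → f/18 → f/20 → f/22 → f/25 → f/29 → f/32.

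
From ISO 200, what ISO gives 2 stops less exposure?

ISO 50

ISO: 200 → 100 → 50 — 2 stops dropped (darker).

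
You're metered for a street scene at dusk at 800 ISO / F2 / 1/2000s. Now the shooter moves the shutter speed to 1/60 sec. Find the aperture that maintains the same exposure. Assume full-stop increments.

Shutter speed: 1/2000 → 1/1000 → 1/500 → 1/250 → 1/125 → 1/60 — 5 stops longer (brighter).
Need 5 stops darker from the aperture: f/2 → f/2.8 → f/4 → f/5.6 → f/8 → f/11.

f/11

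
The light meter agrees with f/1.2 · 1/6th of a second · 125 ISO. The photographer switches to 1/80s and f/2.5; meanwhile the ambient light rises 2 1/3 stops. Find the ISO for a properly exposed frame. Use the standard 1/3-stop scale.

ISO 1250

Scene light: 2 1/3 stops brighter.
Shutter speed: 1/6 → 1/8 → 1/10 → 1/13 → 1/15 → 1/20 → 1/25 → 1/30 → 1/40 → 1/50 → 1/60 → 1/80 — 3 2/3 stops shorter (darker).
Aperture: f/1.2 → f/1.4 → f/1.6 → f/1.8 → f/2 → f/2.2 → f/2.5 — 2 stops stopped down (darker).
Net so far: 3 1/3 stops darker. ISO: 125 → 160 → 200 → 250 → 320 → 400 → 500 → 640 → 800 → 1000 → 1250.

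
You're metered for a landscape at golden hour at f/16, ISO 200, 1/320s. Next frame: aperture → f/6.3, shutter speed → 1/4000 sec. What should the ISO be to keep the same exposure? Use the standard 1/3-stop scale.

ISO 400

Aperture: f/16 → f/14 → f/13 → f/11 → f/10 → f/9 → f/8 → f/7.1 → f/6.3 — 2 2/3 stops wider (brighter).
Shutter speed: 1/320 → 1/400 → 1/500 → 1/640 → 1/800 → 1/1000 → 1/1250 → 1/1600 → 1/2000 → 1/2500 → 1/3200 → 1/4000 — 3 2/3 stops shorter (darker).
Net change so far: 1 stop darker. Offset with the ISO: 200 → 250 → 320 → 400.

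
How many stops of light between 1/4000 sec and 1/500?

3 stops

1/4000 → 1/2000 → 1/1000 → 1/500 — count the steps: 3 stops.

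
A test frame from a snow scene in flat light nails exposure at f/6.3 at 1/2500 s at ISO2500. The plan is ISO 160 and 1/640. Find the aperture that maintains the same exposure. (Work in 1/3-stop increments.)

f/3.2

ISO: 2500 → 2000 → 1600 → 1250 → 1000 → 800 → 640 → 500 → 400 → 320 → 250 → 200 → 160 — 4 stops lower (darker).
Shutter speed: 1/2500 → 1/2000 → 1/1600 → 1/1250 → 1/1000 → 1/800 → 1/640 — 2 stops slower (brighter).
Net change so far: 2 stops darker. Offset with the aperture: f/6.3 → f/5.6 → f/5 → f/4.5 → f/4 → f/3.5 → f/3.2.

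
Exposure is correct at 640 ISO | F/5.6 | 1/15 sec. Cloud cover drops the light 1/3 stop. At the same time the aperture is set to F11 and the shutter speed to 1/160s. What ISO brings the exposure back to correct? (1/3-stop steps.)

Scene light: 1/3 stop darker.
Aperture: f/5.6 → f/6.3 → f/7.1 → f/8 → f/9 → f/10 → f/11 — 2 stops smaller aperture (darker).
Shutter speed: 1/15 → 1/20 → 1/25 → 1/30 → 1/40 → 1/50 → 1/60 → 1/80 → 1/100 → 1/125 → 1/160 — 3 1/3 stops shorter (darker).
Net so far: 5 2/3 stops darker. ISO: 640 → 800 → 1000 → 1250 → 1600 → 2000 → 2500 → 3200 → 4000 → 5000 → 6400 → 8000 → 10000 → 12800 → 16000 → 20000 → 25600 → 32000.

ISO 32000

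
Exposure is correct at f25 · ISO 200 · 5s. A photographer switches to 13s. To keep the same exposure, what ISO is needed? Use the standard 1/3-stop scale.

ISO 80

Shutter speed: 5 → 6 → 8 → 10 → 13 — 1 1/3 stops longer (brighter).
Need 1 1/3 stops darker from the ISO: 200 → 160 → 125 → 100 → 80.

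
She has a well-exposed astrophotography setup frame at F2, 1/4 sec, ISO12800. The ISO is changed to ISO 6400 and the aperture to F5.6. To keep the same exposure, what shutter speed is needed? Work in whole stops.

ISO: 12800 → 6400 — 1 stop dropped (darker).
Aperture: f/2 → f/2.8 → f/4 → f/5.6 — 3 stops narrower (darker).
Net change so far: 4 stops darker. Offset with the shutter speed: 1/4 → 1/2 → 1 → 2 → 4.

4 s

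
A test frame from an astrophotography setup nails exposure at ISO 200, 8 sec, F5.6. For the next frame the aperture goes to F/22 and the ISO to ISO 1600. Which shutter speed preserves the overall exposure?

15 s

Aperture: f/5.6 → f/8 → f/11 → f/16 → f/22 — 4 stops stopped down (darker).
ISO: 200 → 400 → 800 → 1600 — 3 stops raised (brighter).
Net change so far: 1 stop darker. Offset with the shutter speed: 8 → 15.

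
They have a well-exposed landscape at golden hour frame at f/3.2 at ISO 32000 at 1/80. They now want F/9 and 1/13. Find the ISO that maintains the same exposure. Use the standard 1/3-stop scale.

ISO 40000

Aperture: f/3.2 → f/3.5 → f/4 → f/4.5 → f/5 → f/5.6 → f/6.3 → f/7.1 → f/8 → f/9 — 3 stops narrower (darker).
Shutter speed: 1/80 → 1/60 → 1/50 → 1/40 → 1/30 → 1/25 → 1/20 → 1/15 → 1/13 — 2 2/3 stops slower (brighter).
Net change so far: 1/3 stop darker. Offset with the ISO: 32000 → 40000.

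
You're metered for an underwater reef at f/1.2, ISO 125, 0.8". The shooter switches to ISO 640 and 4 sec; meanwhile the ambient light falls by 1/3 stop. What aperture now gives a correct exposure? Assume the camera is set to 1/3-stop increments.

Scene light: 1/3 stop darker.
ISO: 125 → 160 → 200 → 250 → 320 → 400 → 500 → 640 — 2 1/3 stops raised (brighter).
Shutter speed: 0.8 → 1 → 1.3 → 1.6 → 2 → 2.5 → 3.2 → 4 — 2 1/3 stops slower (brighter).
Net so far: 4 1/3 stops brighter. Aperture: f/1.2 → f/1.4 → f/1.6 → f/1.8 → f/2 → f/2.2 → f/2.5 → f/2.8 → f/3.2 → f/3.5 → f/4 → f/4.5 → f/5 → f/5.6.

f/5.6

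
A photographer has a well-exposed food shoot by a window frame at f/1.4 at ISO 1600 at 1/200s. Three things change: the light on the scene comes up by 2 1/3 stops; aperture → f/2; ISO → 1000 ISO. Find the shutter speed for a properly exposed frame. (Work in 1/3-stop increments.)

Scene light: 2 1/3 stops brighter.
Aperture: f/1.4 → f/1.6 → f/1.8 → f/2 — 1 stop stopped down (darker).
ISO: 1600 → 1250 → 1000 — 2/3 stop lower (darker).
Net so far: 2/3 stop brighter. Shutter speed: 1/200 → 1/250 → 1/320.

1/320s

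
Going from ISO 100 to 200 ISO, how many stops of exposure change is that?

100 → 200 — count the steps: 1 stop.

1 stop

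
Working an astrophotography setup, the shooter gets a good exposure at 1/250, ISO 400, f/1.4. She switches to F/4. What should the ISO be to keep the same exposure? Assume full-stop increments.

Aperture: f/1.4 → f/2 → f/2.8 → f/4 — 3 stops stopped down (darker).
Need 3 stops brighter from the ISO: 400 → 800 → 1600 → 3200.

ISO 3200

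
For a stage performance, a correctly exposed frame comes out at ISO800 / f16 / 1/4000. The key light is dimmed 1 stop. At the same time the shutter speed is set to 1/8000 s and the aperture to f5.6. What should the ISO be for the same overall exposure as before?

ISO 400

Scene light: 1 stop darker.
Shutter speed: 1/4000 → 1/8000 — 1 stop shorter (darker).
Aperture: f/16 → f/11 → f/8 → f/5.6 — 3 stops larger aperture (brighter).
Net so far: 1 stop brighter. ISO: 800 → 400.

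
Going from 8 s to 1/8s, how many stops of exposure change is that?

8 → 4 → 2 → 1 → 1/2 → 1/4 → 1/8 — count the steps: 6 stops.

6 stops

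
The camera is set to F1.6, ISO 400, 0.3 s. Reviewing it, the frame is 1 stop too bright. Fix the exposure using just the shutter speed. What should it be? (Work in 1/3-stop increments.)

Overexposed by 1 stop → need 1 stop darker.
Shutter speed: 0.3 → 1/4 → 1/5 → 1/6.

1/6s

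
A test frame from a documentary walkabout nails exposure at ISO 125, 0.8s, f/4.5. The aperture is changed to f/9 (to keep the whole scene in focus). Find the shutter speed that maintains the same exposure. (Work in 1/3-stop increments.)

3.2 s

Aperture: f/4.5 → f/5 → f/5.6 → f/6.3 → f/7.1 → f/8 → f/9 — 2 stops narrower (darker).
Need 2 stops brighter from the shutter speed: 0.8 → 1 → 1.3 → 1.6 → 2 → 2.5 → 3.2.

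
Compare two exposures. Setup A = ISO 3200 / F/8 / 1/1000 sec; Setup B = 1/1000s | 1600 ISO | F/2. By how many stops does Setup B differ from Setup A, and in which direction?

Aperture: f/8 → f/5.6 → f/4 → f/2.8 → f/2 — 4 stops larger aperture (brighter).
Shutter speed: unchanged.
ISO: 3200 → 1600 — 1 stop lower (darker).
Net: +4 −1 = +3 stops.

3 stops brighter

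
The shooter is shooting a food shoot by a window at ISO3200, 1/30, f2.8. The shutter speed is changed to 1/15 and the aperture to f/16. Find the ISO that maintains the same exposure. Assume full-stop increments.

Shutter speed: 1/30 → 1/15 — 1 stop slower (brighter).
Aperture: f/2.8 → f/4 → f/5.6 → f/8 → f/11 → f/16 — 5 stops narrower (darker).
Net change so far: 4 stops darker. Offset with the ISO: 3200 → 6400 → 12800 → 25600 → 51200.

ISO 51200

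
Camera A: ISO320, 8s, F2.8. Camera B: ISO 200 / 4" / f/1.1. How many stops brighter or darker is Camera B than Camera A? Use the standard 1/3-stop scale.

Aperture: f/2.8 → f/2.5 → f/2.2 → f/2 → f/1.8 → f/1.6 → f/1.4 → f/1.2 → f/1.1 — 2 2/3 stops opened up (brighter).
Shutter speed: 8 → 6 → 5 → 4 — 1 stop shorter (darker).
ISO: 320 → 250 → 200 — 2/3 stop lower (darker).
Net: +2 2/3 −1 −2/3 = +1 stop.

1 stop brighter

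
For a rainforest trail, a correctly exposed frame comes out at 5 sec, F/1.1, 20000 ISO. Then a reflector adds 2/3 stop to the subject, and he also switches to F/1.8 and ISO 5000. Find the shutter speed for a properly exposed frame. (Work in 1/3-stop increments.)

Scene light: 2/3 stop brighter.
Aperture: f/1.1 → f/1.2 → f/1.4 → f/1.6 → f/1.8 — 1 1/3 stops narrower (darker).
ISO: 20000 → 16000 → 12800 → 10000 → 8000 → 6400 → 5000 — 2 stops dropped (darker).
Net so far: 2 2/3 stops darker. Shutter speed: 5 → 6 → 8 → 10 → 13 → 15 → 20 → 25 → 30.

30 s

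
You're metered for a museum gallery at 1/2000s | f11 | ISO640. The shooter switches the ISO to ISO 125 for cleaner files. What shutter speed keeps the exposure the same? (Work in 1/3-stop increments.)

ISO: 640 → 500 → 400 → 320 → 250 → 200 → 160 → 125 — 2 1/3 stops lower (darker).
Need 2 1/3 stops brighter from the shutter speed: 1/2000 → 1/1600 → 1/1250 → 1/1000 → 1/800 → 1/640 → 1/500 → 1/400.

1/400s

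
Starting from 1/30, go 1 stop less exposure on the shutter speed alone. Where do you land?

Shutter speed: 1/30 → 1/60 — 1 stop faster (darker).

1/60s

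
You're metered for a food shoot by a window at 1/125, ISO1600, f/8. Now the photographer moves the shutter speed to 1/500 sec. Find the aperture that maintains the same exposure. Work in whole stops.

Shutter speed: 1/125 → 1/250 → 1/500 — 2 stops shorter (darker).
Need 2 stops brighter from the aperture: f/8 → f/5.6 → f/4.

f/4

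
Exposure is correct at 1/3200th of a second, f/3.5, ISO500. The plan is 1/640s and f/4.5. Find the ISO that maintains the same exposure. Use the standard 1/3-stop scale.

Shutter speed: 1/3200 → 1/2500 → 1/2000 → 1/1600 → 1/1250 → 1/1000 → 1/800 → 1/640 — 2 1/3 stops longer (brighter).
Aperture: f/3.5 → f/4 → f/4.5 — 2/3 stop narrower (darker).
Net change so far: 1 2/3 stops brighter. Offset with the ISO: 500 → 400 → 320 → 250 → 200 → 160.

ISO 160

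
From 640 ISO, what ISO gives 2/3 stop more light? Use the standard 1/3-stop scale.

ISO 1000

ISO: 640 → 800 → 1000 — 2/3 stop higher (brighter).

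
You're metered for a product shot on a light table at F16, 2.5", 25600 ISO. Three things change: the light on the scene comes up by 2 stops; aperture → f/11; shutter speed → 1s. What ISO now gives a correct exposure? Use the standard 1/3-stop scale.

ISO 8000

Scene light: 2 stops brighter.
Aperture: f/16 → f/14 → f/13 → f/11 — 1 stop wider (brighter).
Shutter speed: 2.5 → 2 → 1.6 → 1.3 → 1 — 1 1/3 stops shorter (darker).
Net so far: 1 2/3 stops brighter. ISO: 25600 → 20000 → 16000 → 12800 → 10000 → 8000.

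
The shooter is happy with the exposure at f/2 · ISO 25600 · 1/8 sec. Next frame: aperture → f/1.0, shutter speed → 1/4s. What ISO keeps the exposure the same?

Aperture: f/2 → f/1.4 → f/1.0 — 2 stops opened up (brighter).
Shutter speed: 1/8 → 1/4 — 1 stop slower (brighter).
Net change so far: 3 stops brighter. Offset with the ISO: 25600 → 12800 → 6400 → 3200.

ISO 3200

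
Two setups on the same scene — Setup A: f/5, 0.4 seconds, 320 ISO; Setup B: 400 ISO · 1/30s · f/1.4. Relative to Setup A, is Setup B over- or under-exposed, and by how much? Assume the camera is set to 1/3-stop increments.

1/3 stop brighter

Aperture: f/5 → f/4.5 → f/4 → f/3.5 → f/3.2 → f/2.8 → f/2.5 → f/2.2 → f/2 → f/1.8 → f/1.6 → f/1.4 — 3 2/3 stops wider (brighter).
Shutter speed: 0.4 → 0.3 → 1/4 → 1/5 → 1/6 → 1/8 → 1/10 → 1/13 → 1/15 → 1/20 → 1/25 → 1/30 — 3 2/3 stops faster (darker).
ISO: 320 → 400 — 1/3 stop raised (brighter).
Net: +3 2/3 −3 2/3 +1/3 = +1/3 stops.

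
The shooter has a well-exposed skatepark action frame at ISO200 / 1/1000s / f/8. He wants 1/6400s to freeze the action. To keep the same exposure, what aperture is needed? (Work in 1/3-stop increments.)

Shutter speed: 1/1000 → 1/1250 → 1/1600 → 1/2000 → 1/2500 → 1/3200 → 1/4000 → 1/5000 → 1/6400 — 2 2/3 stops shorter (darker).
Need 2 2/3 stops brighter from the aperture: f/8 → f/7.1 → f/6.3 → f/5.6 → f/5 → f/4.5 → f/4 → f/3.5 → f/3.2.

f/3.2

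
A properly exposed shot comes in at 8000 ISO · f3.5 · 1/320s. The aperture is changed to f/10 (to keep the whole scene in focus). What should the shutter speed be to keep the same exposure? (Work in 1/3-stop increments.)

1/40s

Aperture: f/3.5 → f/4 → f/4.5 → f/5 → f/5.6 → f/6.3 → f/7.1 → f/8 → f/9 → f/10 — 3 stops narrower (darker).
Need 3 stops brighter from the shutter speed: 1/320 → 1/250 → 1/200 → 1/160 → 1/125 → 1/100 → 1/80 → 1/60 → 1/50 → 1/40.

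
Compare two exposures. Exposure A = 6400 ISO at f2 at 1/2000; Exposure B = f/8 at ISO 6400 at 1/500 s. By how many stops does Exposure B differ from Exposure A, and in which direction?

Aperture: f/2 → f/2.8 → f/4 → f/5.6 → f/8 — 4 stops smaller aperture (darker).
Shutter speed: 1/2000 → 1/1000 → 1/500 — 2 stops longer (brighter).
ISO: unchanged.
Net: −4 +2 = −2 stops.

2 stops darker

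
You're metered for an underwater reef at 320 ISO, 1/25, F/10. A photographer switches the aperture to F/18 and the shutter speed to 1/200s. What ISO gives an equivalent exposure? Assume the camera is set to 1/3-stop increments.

Aperture: f/10 → f/11 → f/13 → f/14 → f/16 → f/18 — 1 2/3 stops stopped down (darker).
Shutter speed: 1/25 → 1/30 → 1/40 → 1/50 → 1/60 → 1/80 → 1/100 → 1/125 → 1/160 → 1/200 — 3 stops faster (darker).
Net change so far: 4 2/3 stops darker. Offset with the ISO: 320 → 400 → 500 → 640 → 800 → 1000 → 1250 → 1600 → 2000 → 2500 → 3200 → 4000 → 5000 → 6400 → 8000.

ISO 8000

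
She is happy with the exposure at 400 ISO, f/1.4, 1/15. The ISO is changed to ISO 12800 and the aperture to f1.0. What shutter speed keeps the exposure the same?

1/1000s

ISO: 400 → 800 → 1600 → 3200 → 6400 → 12800 — 5 stops higher (brighter).
Aperture: f/1.4 → f/1.0 — 1 stop wider (brighter).
Net change so far: 6 stops brighter. Offset with the shutter speed: 1/15 → 1/30 → 1/60 → 1/125 → 1/250 → 1/500 → 1/1000.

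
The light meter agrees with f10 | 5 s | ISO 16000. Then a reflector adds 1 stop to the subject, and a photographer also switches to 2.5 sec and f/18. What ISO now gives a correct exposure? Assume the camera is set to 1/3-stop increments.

ISO 51200

Scene light: 1 stop brighter.
Shutter speed: 5 → 4 → 3.2 → 2.5 — 1 stop shorter (darker).
Aperture: f/10 → f/11 → f/13 → f/14 → f/16 → f/18 — 1 2/3 stops stopped down (darker).
Net so far: 1 2/3 stops darker. ISO: 16000 → 20000 → 25600 → 32000 → 40000 → 51200.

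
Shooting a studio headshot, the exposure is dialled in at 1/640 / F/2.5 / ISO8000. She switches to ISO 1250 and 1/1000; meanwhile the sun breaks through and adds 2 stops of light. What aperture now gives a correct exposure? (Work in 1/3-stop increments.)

Scene light: 2 stops brighter.
ISO: 8000 → 6400 → 5000 → 4000 → 3200 → 2500 → 2000 → 1600 → 1250 — 2 2/3 stops dropped (darker).
Shutter speed: 1/640 → 1/800 → 1/1000 — 2/3 stop faster (darker).
Net so far: 1 1/3 stops darker. Aperture: f/2.5 → f/2.2 → f/2 → f/1.8 → f/1.6.

f/1.6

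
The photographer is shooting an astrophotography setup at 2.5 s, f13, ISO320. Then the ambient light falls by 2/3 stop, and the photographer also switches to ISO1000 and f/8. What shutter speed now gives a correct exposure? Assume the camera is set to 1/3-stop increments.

Scene light: 2/3 stop darker.
ISO: 320 → 400 → 500 → 640 → 800 → 1000 — 1 2/3 stops higher (brighter).
Aperture: f/13 → f/11 → f/10 → f/9 → f/8 — 1 1/3 stops larger aperture (brighter).
Net so far: 2 1/3 stops brighter. Shutter speed: 2.5 → 2 → 1.6 → 1.3 → 1 → 0.8 → 0.6 → 0.5.

0.5 s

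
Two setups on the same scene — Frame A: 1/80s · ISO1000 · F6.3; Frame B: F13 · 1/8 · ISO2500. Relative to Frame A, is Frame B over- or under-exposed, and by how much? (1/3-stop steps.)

Aperture: f/6.3 → f/7.1 → f/8 → f/9 → f/10 → f/11 → f/13 — 2 stops smaller aperture (darker).
Shutter speed: 1/80 → 1/60 → 1/50 → 1/40 → 1/30 → 1/25 → 1/20 → 1/15 → 1/13 → 1/10 → 1/8 — 3 1/3 stops slower (brighter).
ISO: 1000 → 1250 → 1600 → 2000 → 2500 — 1 1/3 stops higher (brighter).
Net: −2 +3 1/3 +1 1/3 = +2 2/3 stops.

2 2/3 stops brighter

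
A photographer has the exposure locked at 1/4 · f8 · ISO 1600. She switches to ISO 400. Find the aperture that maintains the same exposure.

f/4

ISO: 1600 → 800 → 400 — 2 stops dropped (darker).
Need 2 stops brighter from the aperture: f/8 → f/5.6 → f/4.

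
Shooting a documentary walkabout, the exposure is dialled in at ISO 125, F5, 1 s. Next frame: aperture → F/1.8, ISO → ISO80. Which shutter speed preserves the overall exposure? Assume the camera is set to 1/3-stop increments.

Aperture: f/5 → f/4.5 → f/4 → f/3.5 → f/3.2 → f/2.8 → f/2.5 → f/2.2 → f/2 → f/1.8 — 3 stops opened up (brighter).
ISO: 125 → 100 → 80 — 2/3 stop lower (darker).
Net change so far: 2 1/3 stops brighter. Offset with the shutter speed: 1 → 0.8 → 0.6 → 0.5 → 0.4 → 0.3 → 1/4 → 1/5.

1/5s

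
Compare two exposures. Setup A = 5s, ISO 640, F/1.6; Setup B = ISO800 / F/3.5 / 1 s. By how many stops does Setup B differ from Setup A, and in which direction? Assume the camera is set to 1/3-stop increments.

Aperture: f/1.6 → f/1.8 → f/2 → f/2.2 → f/2.5 → f/2.8 → f/3.2 → f/3.5 — 2 1/3 stops stopped down (darker).
Shutter speed: 5 → 4 → 3.2 → 2.5 → 2 → 1.6 → 1.3 → 1 — 2 1/3 stops faster (darker).
ISO: 640 → 800 — 1/3 stop higher (brighter).
Net: −2 1/3 −2 1/3 +1/3 = −4 1/3 stops.

4 1/3 stops darker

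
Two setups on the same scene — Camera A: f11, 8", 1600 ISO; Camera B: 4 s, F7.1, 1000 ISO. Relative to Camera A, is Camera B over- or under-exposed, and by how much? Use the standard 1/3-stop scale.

1/3 stop darker

Aperture: f/11 → f/10 → f/9 → f/8 → f/7.1 — 1 1/3 stops opened up (brighter).
Shutter speed: 8 → 6 → 5 → 4 — 1 stop faster (darker).
ISO: 1600 → 1250 → 1000 — 2/3 stop dropped (darker).
Net: +1 1/3 −1 −2/3 = −1/3 stops.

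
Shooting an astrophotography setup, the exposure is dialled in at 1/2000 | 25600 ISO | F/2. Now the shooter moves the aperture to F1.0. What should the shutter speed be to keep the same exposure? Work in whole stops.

Aperture: f/2 → f/1.4 → f/1.0 — 2 stops wider (brighter).
Need 2 stops darker from the shutter speed: 1/2000 → 1/4000 → 1/8000.

1/8000s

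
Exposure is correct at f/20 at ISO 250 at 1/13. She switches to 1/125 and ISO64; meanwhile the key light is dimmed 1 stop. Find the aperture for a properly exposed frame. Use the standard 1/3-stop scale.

Scene light: 1 stop darker.
Shutter speed: 1/13 → 1/15 → 1/20 → 1/25 → 1/30 → 1/40 → 1/50 → 1/60 → 1/80 → 1/100 → 1/125 — 3 1/3 stops shorter (darker).
ISO: 250 → 200 → 160 → 125 → 100 → 80 → 64 — 2 stops lower (darker).
Net so far: 6 1/3 stops darker. Aperture: f/20 → f/18 → f/16 → f/14 → f/13 → f/11 → f/10 → f/9 → f/8 → f/7.1 → f/6.3 → f/5.6 → f/5 → f/4.5 → f/4 → f/3.5 → f/3.2 → f/2.8 → f/2.5 → f/2.2.

f/2.2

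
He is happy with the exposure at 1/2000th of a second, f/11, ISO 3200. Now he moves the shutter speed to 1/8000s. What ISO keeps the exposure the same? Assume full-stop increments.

Shutter speed: 1/2000 → 1/4000 → 1/8000 — 2 stops faster (darker).
Need 2 stops brighter from the ISO: 3200 → 6400 → 12800.

ISO 12800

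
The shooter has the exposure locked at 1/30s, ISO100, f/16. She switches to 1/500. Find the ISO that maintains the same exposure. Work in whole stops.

Shutter speed: 1/30 → 1/60 → 1/125 → 1/250 → 1/500 — 4 stops shorter (darker).
Need 4 stops brighter from the ISO: 100 → 200 → 400 → 800 → 1600.

ISO 1600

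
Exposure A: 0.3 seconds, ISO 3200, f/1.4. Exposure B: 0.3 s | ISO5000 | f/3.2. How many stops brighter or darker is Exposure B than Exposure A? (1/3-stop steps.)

Aperture: f/1.4 → f/1.6 → f/1.8 → f/2 → f/2.2 → f/2.5 → f/2.8 → f/3.2 — 2 1/3 stops smaller aperture (darker).
Shutter speed: unchanged.
ISO: 3200 → 4000 → 5000 — 2/3 stop raised (brighter).
Net: −2 1/3 +2/3 = −1 2/3 stops.

1 2/3 stops darker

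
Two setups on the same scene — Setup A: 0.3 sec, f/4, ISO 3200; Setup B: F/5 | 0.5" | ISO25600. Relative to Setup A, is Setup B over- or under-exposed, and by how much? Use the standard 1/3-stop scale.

Aperture: f/4 → f/4.5 → f/5 — 2/3 stop smaller aperture (darker).
Shutter speed: 0.3 → 0.4 → 0.5 — 2/3 stop longer (brighter).
ISO: 3200 → 4000 → 5000 → 6400 → 8000 → 10000 → 12800 → 16000 → 20000 → 25600 — 3 stops higher (brighter).
Net: −2/3 +2/3 +3 = +3 stops.

3 stops brighter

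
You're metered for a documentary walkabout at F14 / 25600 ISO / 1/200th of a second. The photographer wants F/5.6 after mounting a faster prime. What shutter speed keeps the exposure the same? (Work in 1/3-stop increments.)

1/1250s

Aperture: f/14 → f/13 → f/11 → f/10 → f/9 → f/8 → f/7.1 → f/6.3 → f/5.6 — 2 2/3 stops opened up (brighter).
Need 2 2/3 stops darker from the shutter speed: 1/200 → 1/250 → 1/320 → 1/400 → 1/500 → 1/640 → 1/800 → 1/1000 → 1/1250.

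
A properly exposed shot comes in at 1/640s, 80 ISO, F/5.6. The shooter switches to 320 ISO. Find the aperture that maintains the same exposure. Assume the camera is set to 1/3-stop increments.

f/11

ISO: 80 → 100 → 125 → 160 → 200 → 250 → 320 — 2 stops raised (brighter).
Need 2 stops darker from the aperture: f/5.6 → f/6.3 → f/7.1 → f/8 → f/9 → f/10 → f/11.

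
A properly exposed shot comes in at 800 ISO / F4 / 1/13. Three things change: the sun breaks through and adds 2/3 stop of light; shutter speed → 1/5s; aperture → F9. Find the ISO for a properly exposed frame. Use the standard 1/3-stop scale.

ISO 1000

Scene light: 2/3 stop brighter.
Shutter speed: 1/13 → 1/10 → 1/8 → 1/6 → 1/5 — 1 1/3 stops longer (brighter).
Aperture: f/4 → f/4.5 → f/5 → f/5.6 → f/6.3 → f/7.1 → f/8 → f/9 — 2 1/3 stops smaller aperture (darker).
Net so far: 1/3 stop darker. ISO: 800 → 1000.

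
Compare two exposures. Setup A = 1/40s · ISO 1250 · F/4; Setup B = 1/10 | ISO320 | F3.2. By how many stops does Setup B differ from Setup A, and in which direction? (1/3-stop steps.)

Aperture: f/4 → f/3.5 → f/3.2 — 2/3 stop wider (brighter).
Shutter speed: 1/40 → 1/30 → 1/25 → 1/20 → 1/15 → 1/13 → 1/10 — 2 stops longer (brighter).
ISO: 1250 → 1000 → 800 → 640 → 500 → 400 → 320 — 2 stops dropped (darker).
Net: +2/3 +2 −2 = +2/3 stops.

2/3 stop brighter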